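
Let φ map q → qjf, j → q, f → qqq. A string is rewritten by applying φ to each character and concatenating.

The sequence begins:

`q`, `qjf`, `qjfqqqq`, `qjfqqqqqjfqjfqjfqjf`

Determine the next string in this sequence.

Replace each of the 19 characters of qjfqqqqqjfqjfqjfqjf in place — qjf q qqq qjf qjf qjf qjf qjf q qqq qjf q qqq qjf q qqq qjf q qqq — and concatenate.

qjfqqqqqjfqjfqjfqjfqjfqqqqqjfqqqqqjfqqqqqjfqqqq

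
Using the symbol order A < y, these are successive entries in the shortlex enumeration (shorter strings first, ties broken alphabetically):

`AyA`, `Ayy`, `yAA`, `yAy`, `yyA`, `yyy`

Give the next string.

yyy is the last string of length 3, so the next is the first of length 4: A repeated 4 times.

AAAA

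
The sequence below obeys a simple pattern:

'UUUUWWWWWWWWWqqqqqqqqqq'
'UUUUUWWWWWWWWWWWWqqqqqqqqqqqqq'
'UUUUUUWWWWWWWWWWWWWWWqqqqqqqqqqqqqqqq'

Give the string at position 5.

Term n consists of n+1 U's, followed by 3n W's, followed by 3n+1 q's, where the shown terms are n = 3, 4, 5.
At n = 7 the blocks have lengths 8, 21, 22.

UUUUUUUUWWWWWWWWWWWWWWWWWWWWWqqqqqqqqqqqqqqqqqqqqqq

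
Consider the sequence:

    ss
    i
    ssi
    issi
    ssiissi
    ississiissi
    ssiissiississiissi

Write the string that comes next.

Each term (from the third on) is the two preceding terms concatenated in order: term 3 = ss·i = ssi.
So term 8 is ississiissi·ssiissiississiissi.

ississiississiissiississiissi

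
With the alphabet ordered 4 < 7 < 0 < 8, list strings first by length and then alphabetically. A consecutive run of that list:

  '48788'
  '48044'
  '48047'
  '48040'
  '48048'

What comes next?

Treat 48048 as a base-4 numeral over the given alphabet and add one, carrying through any trailing 8's.

48074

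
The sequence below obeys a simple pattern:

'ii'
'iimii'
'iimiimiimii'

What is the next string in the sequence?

iimiimiimiimiimiimiimii

Each string is two copies of the previous one joined by 'm'.
So the next term is two copies of iimiimiimii with 'm' between the halves.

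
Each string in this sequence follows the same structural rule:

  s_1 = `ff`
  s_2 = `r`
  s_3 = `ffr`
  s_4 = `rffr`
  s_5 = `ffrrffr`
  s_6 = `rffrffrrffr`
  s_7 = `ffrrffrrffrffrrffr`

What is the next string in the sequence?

rffrffrrffrffrrffrrffrffrrffr

This is a Fibonacci-style word recurrence s(k) = s(k−2)·s(k−1): e.g. ff·r = ffr.
Continuing: rffrffrrffr · ffrrffrrffrffrrffr gives term 8.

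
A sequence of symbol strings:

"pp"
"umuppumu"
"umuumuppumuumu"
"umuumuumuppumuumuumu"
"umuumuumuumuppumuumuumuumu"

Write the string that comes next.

Every step adds umu to the front and umu to the end of the previous string.
One more step from umuumuumuumuppumuumuumuumu gives the answer.

umuumuumuumuumuppumuumuumuumuumu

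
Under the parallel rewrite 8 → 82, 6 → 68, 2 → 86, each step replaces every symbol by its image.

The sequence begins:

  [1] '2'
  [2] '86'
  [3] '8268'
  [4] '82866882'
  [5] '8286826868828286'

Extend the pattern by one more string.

82868268828668826882828682868268

Replace each of the 16 characters of 8286826868828286 in place — 82 86 82 68 82 86 68 82 68 82 82 86 82 86 82 68 — and concatenate.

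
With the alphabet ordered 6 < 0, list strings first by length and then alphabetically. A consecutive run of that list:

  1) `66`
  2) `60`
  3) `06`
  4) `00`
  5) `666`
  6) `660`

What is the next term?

606

Treat 660 as a base-2 numeral over the given alphabet and add one, carrying through any trailing 0's.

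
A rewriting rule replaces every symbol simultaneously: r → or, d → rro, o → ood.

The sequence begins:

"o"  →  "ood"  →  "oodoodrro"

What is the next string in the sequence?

Apply φ to oodoodrro symbol by symbol: o→ood, o→ood, d→rro, o→ood, o→ood, d→rro, r→or, r→or, o→ood; joined: ood ood rro ood ood rro or or ood.

oodoodrrooodoodrroororood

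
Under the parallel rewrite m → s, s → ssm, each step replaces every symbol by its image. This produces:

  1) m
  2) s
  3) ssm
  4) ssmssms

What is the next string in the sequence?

Rewriting each symbol of ssmssms: s→ssm, s→ssm, m→s, s→ssm, s→ssm, m→s, s→ssm, which concatenates to ssm ssm s ssm ssm s ssm.

ssmssmsssmssmsssm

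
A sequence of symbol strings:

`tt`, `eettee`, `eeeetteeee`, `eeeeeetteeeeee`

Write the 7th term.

eeeeeeeeeeeetteeeeeeeeeeee

Each term wraps the previous one in ee on the left and ee on the right.
From eeeeeetteeeeee, 3 further steps: eeeeeetteeeeee → eeeeeeeetteeeeeeee → eeeeeeeeeetteeeeeeeeee → (answer).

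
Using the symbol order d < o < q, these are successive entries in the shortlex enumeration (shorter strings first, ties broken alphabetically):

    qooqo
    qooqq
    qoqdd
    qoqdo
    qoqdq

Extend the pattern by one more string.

qoqod

The successor of qoqdq increments the rightmost position that isn't already q and resets every position after it to d.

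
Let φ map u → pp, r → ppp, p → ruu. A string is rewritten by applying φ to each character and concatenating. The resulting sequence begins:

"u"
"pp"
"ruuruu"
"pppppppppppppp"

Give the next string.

Rewriting the 14 symbols of pppppppppppppp one by one yields ruu ruu ruu ruu ruu ruu ruu ruu ruu ruu ruu ruu ruu ruu; concatenated:

ruuruuruuruuruuruuruuruuruuruuruuruuruuruu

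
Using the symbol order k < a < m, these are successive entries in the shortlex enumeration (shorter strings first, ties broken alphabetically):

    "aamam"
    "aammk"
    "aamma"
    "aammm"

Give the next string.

Treat aammm as a base-3 numeral over the given alphabet and add one, carrying through any trailing m's.

amkkk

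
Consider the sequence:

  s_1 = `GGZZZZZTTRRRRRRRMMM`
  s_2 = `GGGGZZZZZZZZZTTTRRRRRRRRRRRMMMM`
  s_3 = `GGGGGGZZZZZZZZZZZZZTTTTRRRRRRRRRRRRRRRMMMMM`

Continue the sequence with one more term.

The n-th term is 2n G's then 4n+1 Z's then n+1 T's then 4n+3 R's then n+2 M's (n = 1, 2, …).
Setting n = 4 gives 8, 17, 5, 19, 6 characters in each block.

GGGGGGGGZZZZZZZZZZZZZZZZZTTTTTRRRRRRRRRRRRRRRRRRRMMMMMM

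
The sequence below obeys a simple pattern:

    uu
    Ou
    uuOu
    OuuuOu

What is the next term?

uuOuOuuuOu

From term 3 onward, concatenate the second-to-last term with the last: uu·Ou = uuOu, Ou·uuOu = OuuuOu, …
So term 5 is uuOu·OuuuOu.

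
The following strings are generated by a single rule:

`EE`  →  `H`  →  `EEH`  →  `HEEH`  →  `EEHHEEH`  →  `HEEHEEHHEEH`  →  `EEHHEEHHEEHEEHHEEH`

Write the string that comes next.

HEEHEEHHEEHEEHHEEHHEEHEEHHEEH

From term 3 onward, concatenate the second-to-last term with the last: EE·H = EEH, H·EEH = HEEH, …
The next term joins HEEHEEHHEEH and EEHHEEHHEEHEEHHEEH.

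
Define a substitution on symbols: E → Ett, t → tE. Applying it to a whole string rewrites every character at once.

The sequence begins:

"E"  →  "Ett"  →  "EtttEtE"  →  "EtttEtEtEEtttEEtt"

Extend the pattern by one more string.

φ(EtttEtEtEEtttEEtt) expands symbol-by-symbol to Ett tE tE tE Ett tE Ett tE Ett Ett tE tE tE Ett Ett tE tE; joining the 17 pieces gives the next term.

EtttEtEtEEtttEEtttEEttEtttEtEtEEttEtttEtE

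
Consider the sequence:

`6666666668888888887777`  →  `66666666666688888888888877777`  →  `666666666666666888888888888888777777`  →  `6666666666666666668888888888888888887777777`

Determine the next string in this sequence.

66666666666666666666688888888888888888888877777777

The n-th term is 3n+3 6's then 3n+3 8's then n+2 7's, where the shown terms are n = 2, 3, 4, 5.
Setting n = 6 gives 21, 21, 8 characters in each block.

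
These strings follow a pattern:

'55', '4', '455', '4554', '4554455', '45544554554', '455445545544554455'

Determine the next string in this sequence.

From term 3 onward, concatenate the last term with the second-to-last: 4·55 = 455, 455·4 = 4554, …
The next term joins 455445545544554455 and 45544554554.

45544554554455445545544554554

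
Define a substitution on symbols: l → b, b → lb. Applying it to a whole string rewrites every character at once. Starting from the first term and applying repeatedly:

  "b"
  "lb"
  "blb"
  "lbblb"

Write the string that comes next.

Rewriting each symbol of lbblb: l→b, b→lb, b→lb, l→b, b→lb, which concatenates to b lb lb b lb.

blblbblb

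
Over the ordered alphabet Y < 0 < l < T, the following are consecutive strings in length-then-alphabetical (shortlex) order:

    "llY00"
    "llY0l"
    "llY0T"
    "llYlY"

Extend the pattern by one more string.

Find the rightmost character of llYlY below T, bump it to the next letter, and reset everything to its right to Y.

llYl0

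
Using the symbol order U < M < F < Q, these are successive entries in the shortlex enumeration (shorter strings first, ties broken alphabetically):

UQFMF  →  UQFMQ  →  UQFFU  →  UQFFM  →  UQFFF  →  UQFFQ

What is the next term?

The successor of UQFFQ increments the rightmost position that isn't already Q and resets every position after it to U.

UQFQU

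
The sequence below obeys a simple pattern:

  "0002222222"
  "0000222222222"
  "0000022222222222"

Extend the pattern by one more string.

Each string has the form 0^{n} 2^{2n+1}, where the shown terms are n = 3, 4, 5.
Setting n = 6 gives 6, 13 characters in each block.

0000002222222222222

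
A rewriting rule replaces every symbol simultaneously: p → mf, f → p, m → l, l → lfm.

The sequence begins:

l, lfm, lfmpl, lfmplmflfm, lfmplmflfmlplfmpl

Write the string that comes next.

φ(lfmplmflfmlplfmpl) expands symbol-by-symbol to lfm p l mf lfm l p lfm p l lfm mf lfm p l mf lfm; joining the 17 pieces gives the next term.

lfmplmflfmlplfmpllfmmflfmplmflfm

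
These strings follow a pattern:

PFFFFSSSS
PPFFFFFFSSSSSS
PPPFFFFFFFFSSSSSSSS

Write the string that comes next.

PPPPFFFFFFFFFFSSSSSSSSSS

The n-th term is n-1 P's then 2n F's then 2n S's, where the shown terms are n = 2, 3, 4.
At n = 5 the blocks have lengths 4, 10, 10.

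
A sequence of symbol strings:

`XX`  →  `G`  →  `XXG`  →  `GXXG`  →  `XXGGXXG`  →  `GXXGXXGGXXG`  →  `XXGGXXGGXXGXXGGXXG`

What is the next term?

This is a Fibonacci-style word recurrence s(k) = s(k−2)·s(k−1): e.g. XX·G = XXG.
So term 8 is GXXGXXGGXXG·XXGGXXGGXXGXXGGXXG.

GXXGXXGGXXGXXGGXXGGXXGXXGGXXG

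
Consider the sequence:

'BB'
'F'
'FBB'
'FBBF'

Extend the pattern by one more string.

Each term (from the third on) is the previous term followed by the one before it: term 3 = F·BB = FBB.
Continuing: FBBF · FBB gives term 5.

FBBFFBB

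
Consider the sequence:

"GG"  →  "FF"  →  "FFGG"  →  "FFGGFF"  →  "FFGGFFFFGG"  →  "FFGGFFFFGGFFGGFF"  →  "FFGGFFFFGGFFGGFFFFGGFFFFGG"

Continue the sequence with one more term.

FFGGFFFFGGFFGGFFFFGGFFFFGGFFGGFFFFGGFFGGFF

Each term (from the third on) is the previous term followed by the one before it: term 3 = FF·GG = FFGG.
The next term joins FFGGFFFFGGFFGGFFFFGGFFFFGG and FFGGFFFFGGFFGGFF.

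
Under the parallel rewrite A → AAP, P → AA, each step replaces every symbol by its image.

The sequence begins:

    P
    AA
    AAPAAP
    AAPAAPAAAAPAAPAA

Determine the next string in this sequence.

Applying the rule to each of the 16 symbols of AAPAAPAAAAPAAPAA gives the pieces AAP AAP AA AAP AAP AA AAP AAP AAP AAP AA AAP AAP AA AAP AAP, which concatenate to the answer.

AAPAAPAAAAPAAPAAAAPAAPAAPAAPAAAAPAAPAAAAPAAP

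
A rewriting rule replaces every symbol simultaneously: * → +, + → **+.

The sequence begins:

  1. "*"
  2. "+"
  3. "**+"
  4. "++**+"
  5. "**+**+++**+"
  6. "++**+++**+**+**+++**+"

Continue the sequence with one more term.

Rewriting the 21 symbols of ++**+++**+**+**+++**+ one by one yields **+ **+ + + **+ **+ **+ + + **+ + + **+ + + **+ **+ **+ + + **+; concatenated:

**+**+++**+**+**+++**+++**+++**+**+**+++**+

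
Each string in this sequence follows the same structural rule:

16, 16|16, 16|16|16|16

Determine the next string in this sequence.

Each string is two copies of the previous one joined by '|'.
So the next term is two copies of 16|16|16|16 with '|' between the halves.

16|16|16|16|16|16|16|16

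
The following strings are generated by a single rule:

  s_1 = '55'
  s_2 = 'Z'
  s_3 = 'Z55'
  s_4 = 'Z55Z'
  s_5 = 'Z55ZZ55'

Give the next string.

This is a Fibonacci-style word recurrence s(k) = s(k−1)·s(k−2): e.g. Z·55 = Z55.
The next term joins Z55ZZ55 and Z55Z.

Z55ZZ55Z55Z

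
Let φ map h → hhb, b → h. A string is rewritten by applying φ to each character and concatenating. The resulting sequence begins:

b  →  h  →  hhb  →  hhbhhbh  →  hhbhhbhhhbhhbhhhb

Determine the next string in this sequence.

hhbhhbhhhbhhbhhhbhhbhhbhhhbhhbhhhbhhbhhbh

φ(hhbhhbhhhbhhbhhhb) expands symbol-by-symbol to hhb hhb h hhb hhb h hhb hhb hhb h hhb hhb h hhb hhb hhb h; joining the 17 pieces gives the next term.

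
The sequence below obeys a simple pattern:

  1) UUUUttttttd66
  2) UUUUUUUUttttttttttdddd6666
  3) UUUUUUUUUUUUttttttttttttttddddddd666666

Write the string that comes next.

Term n consists of 4n U's, followed by 4n+2 t's, followed by 3n-2 d's, followed by 2n 6's (n = 1, 2, …).
For the next term, n = 4, so the run lengths are 16, 18, 10, 8.

UUUUUUUUUUUUUUUUttttttttttttttttttdddddddddd66666666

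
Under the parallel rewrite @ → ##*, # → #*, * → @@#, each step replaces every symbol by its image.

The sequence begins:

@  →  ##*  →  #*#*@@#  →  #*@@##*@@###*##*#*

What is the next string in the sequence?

#*@@###*##*#*#*@@###*##*#*#*#*@@##*#*@@##*@@#

φ(#*@@##*@@###*##*#*) expands symbol-by-symbol to #* @@# ##* ##* #* #* @@# ##* ##* #* #* #* @@# #* #* @@# #* @@#; joining the 18 pieces gives the next term.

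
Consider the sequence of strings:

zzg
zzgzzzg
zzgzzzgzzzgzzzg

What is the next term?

Every step duplicates the string with 'z' between the halves.
So the next term is two copies of zzgzzzgzzzgzzzg with 'z' between the halves.

zzgzzzgzzzgzzzgzzzgzzzgzzzgzzzg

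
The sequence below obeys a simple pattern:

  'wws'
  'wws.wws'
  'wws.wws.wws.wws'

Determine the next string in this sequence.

Every step duplicates the string with '.' between the halves.
Doubling wws.wws.wws.wws with '.' between the halves:

wws.wws.wws.wws.wws.wws.wws.wws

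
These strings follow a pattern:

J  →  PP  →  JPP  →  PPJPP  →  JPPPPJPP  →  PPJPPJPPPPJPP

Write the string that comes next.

JPPPPJPPPPJPPJPPPPJPP

This is a Fibonacci-style word recurrence s(k) = s(k−2)·s(k−1): e.g. J·PP = JPP.
Continuing: JPPPPJPP · PPJPPJPPPPJPP gives term 7.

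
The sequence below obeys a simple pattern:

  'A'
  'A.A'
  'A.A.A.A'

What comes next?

s(k+1) = s(k)·.·s(k) — each term doubles the last with '.' between the halves.
One more doubling of A.A.A.A gives the answer.

A.A.A.A.A.A.A.A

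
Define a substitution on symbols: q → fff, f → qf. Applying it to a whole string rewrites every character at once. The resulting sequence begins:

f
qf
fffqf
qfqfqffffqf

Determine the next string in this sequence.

Apply φ to qfqfqffffqf symbol by symbol: q→fff, f→qf, q→fff, f→qf, q→fff, f→qf, f→qf, f→qf, f→qf, q→fff, f→qf; joined: fff qf fff qf fff qf qf qf qf fff qf.

fffqffffqffffqfqfqfqffffqf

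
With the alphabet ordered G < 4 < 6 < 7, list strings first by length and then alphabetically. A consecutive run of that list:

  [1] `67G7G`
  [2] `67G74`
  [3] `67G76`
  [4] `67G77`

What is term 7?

Advancing 3 positions from 67G77 through 67G77 → 674GG → 674G4 reaches term 7.

674G6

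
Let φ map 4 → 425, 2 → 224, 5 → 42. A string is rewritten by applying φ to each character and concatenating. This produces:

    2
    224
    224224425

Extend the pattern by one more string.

22422442522422442542522442

Expanding 224224425: 2→224, 2→224, 4→425, 2→224, 2→224, 4→425, 4→425, 2→224, 5→42. Concatenated: 224 224 425 224 224 425 425 224 42.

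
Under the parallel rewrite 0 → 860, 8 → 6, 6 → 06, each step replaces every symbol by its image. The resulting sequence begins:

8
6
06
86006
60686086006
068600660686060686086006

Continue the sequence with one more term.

86006606860860060686006606860068600660686060686086006

Replace each of the 24 characters of 068600660686060686086006 in place — 860 06 6 06 860 860 06 06 860 06 6 06 860 06 860 06 6 06 860 6 06 860 860 06 — and concatenate.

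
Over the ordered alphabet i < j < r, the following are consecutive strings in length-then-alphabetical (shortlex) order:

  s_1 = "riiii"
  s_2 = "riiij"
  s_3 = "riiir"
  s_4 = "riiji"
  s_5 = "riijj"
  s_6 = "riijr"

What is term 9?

Continuing the enumeration 3 steps past riijr: riijr → riiri → riirj → (answer).

riirr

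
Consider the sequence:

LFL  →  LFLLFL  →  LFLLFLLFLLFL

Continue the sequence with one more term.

Each string is two copies of the previous one concatenated.
Doubling LFLLFLLFLLFL:

LFLLFLLFLLFLLFLLFLLFLLFL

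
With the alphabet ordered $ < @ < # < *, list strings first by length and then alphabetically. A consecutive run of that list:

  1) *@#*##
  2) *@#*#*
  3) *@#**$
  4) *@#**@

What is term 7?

Continuing the enumeration 3 steps past *@#**@: *@#**@ → *@#**# → *@#*** → (answer).

*@*$$$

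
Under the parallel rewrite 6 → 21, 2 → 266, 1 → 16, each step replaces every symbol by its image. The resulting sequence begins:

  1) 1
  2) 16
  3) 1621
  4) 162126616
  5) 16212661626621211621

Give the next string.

1621266162662121162126621212661626616162126616

Applying the rule to each of the 20 symbols of 16212661626621211621 gives the pieces 16 21 266 16 266 21 21 16 21 266 21 21 266 16 266 16 16 21 266 16, which concatenate to the answer.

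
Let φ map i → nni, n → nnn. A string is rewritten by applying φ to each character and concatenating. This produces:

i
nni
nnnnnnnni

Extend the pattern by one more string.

Apply φ to nnnnnnnni symbol by symbol: n→nnn, n→nnn, n→nnn, n→nnn, n→nnn, n→nnn, n→nnn, n→nnn, i→nni; joined: nnn nnn nnn nnn nnn nnn nnn nnn nni.

nnnnnnnnnnnnnnnnnnnnnnnnnni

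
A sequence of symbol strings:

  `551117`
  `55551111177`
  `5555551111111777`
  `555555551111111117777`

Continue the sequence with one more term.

55555555551111111111177777

Each string has the form 5^{2n} 1^{2n+1} 7^{n} (n = 1, 2, …).
For the next term, n = 5, so the run lengths are 10, 11, 5.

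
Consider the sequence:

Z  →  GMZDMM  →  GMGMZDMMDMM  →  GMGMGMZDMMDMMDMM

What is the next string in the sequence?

s(k+1) = GM·s(k)·DMM, so each term gains GM as a prefix and DMM as a suffix.
So the next term is GM·GMGMGMZDMMDMMDMM·DMM.

GMGMGMGMZDMMDMMDMMDMM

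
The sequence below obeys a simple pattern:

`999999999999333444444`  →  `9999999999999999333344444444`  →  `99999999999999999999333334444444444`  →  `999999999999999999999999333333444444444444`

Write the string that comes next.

Term n consists of 4n 9's, followed by n 3's, followed by 2n 4's, where the shown terms are n = 3, 4, 5, 6.
Setting n = 7 gives 28, 7, 14 characters in each block.

9999999999999999999999999999333333344444444444444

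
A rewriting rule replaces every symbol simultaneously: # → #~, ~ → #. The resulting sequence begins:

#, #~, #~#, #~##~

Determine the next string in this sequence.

Rewriting each symbol of #~##~: #→#~, ~→#, #→#~, #→#~, ~→#, which concatenates to #~ # #~ #~ #.

#~##~#~#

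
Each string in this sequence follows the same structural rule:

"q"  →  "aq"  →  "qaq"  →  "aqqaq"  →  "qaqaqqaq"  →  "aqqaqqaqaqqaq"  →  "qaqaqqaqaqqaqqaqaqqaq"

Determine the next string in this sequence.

This is a Fibonacci-style word recurrence s(k) = s(k−2)·s(k−1): e.g. q·aq = qaq.
Continuing: aqqaqqaqaqqaq · qaqaqqaqaqqaqqaqaqqaq gives term 8.

aqqaqqaqaqqaqqaqaqqaqaqqaqqaqaqqaq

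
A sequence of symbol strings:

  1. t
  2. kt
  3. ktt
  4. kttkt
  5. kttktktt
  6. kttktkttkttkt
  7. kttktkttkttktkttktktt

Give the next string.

kttktkttkttktkttktkttkttktkttkttkt

From term 3 onward, concatenate the last term with the second-to-last: kt·t = ktt, ktt·kt = kttkt, …
So term 8 is kttktkttkttktkttktktt·kttktkttkttkt.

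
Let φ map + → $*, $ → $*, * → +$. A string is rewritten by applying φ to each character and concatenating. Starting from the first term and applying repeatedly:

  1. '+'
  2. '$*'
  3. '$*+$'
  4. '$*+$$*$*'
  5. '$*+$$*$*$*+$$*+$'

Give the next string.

φ($*+$$*$*$*+$$*+$) expands symbol-by-symbol to $* +$ $* $* $* +$ $* +$ $* +$ $* $* $* +$ $* $*; joining the 16 pieces gives the next term.

$*+$$*$*$*+$$*+$$*+$$*$*$*+$$*$*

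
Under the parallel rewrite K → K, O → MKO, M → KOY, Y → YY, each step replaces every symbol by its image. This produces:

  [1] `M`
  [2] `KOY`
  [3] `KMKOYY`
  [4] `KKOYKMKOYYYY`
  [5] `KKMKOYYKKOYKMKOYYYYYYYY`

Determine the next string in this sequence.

KKKOYKMKOYYYYKKMKOYYKKOYKMKOYYYYYYYYYYYYYYYY

φ(KKMKOYYKKOYKMKOYYYYYYYY) expands symbol-by-symbol to K K KOY K MKO YY YY K K MKO YY K KOY K MKO YY YY YY YY YY YY YY YY; joining the 23 pieces gives the next term.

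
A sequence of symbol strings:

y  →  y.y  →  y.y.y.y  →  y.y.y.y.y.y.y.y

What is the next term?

Each string is two copies of the previous one joined by '.'.
Doubling y.y.y.y.y.y.y.y with '.' between the halves:

y.y.y.y.y.y.y.y.y.y.y.y.y.y.y.y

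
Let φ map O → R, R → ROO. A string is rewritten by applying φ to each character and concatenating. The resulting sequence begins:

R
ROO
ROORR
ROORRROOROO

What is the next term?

Expanding ROORRROOROO: R→ROO, O→R, O→R, R→ROO, R→ROO, R→ROO, O→R, O→R, R→ROO, O→R, O→R. Concatenated: ROO R R ROO ROO ROO R R ROO R R.

ROORRROOROOROORRROORR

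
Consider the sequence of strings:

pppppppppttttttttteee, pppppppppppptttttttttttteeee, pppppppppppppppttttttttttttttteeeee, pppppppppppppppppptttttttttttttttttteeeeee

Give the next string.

pppppppppppppppppppppttttttttttttttttttttteeeeeee

Each string has the form p^{3n} t^{3n} e^{n}, where the shown terms are n = 3, 4, 5, 6.
Setting n = 7 gives 21, 21, 7 characters in each block.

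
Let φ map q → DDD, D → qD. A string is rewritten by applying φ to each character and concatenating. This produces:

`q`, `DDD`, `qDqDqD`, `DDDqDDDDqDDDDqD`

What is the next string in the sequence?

qDqDqDDDDqDqDqDqDDDDqDqDqDqDDDDqD

Replace each of the 15 characters of DDDqDDDDqDDDDqD in place — qD qD qD DDD qD qD qD qD DDD qD qD qD qD DDD qD — and concatenate.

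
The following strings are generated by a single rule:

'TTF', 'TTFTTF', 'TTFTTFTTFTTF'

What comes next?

Every step duplicates the string.
So the next term is two copies of TTFTTFTTFTTF.

TTFTTFTTFTTFTTFTTFTTFTTF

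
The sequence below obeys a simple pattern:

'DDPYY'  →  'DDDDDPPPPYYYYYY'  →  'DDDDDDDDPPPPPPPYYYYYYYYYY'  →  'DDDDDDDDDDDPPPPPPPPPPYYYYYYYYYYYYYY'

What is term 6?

Reading off run lengths: D runs 2, 5, 8, 11; P runs 1, 4, 7, 10; Y runs 2, 6, 10, 14 — each is linear in n (n = 1, 2, …).
For term 6, n = 6, so the run lengths are 17, 16, 22.

DDDDDDDDDDDDDDDDDPPPPPPPPPPPPPPPPYYYYYYYYYYYYYYYYYYYYYY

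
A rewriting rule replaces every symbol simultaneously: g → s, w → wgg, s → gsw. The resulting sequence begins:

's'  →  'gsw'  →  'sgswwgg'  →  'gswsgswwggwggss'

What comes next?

sgswwgggswsgswwggwggsswggssgswgsw

Replace each of the 15 characters of gswsgswwggwggss in place — s gsw wgg gsw s gsw wgg wgg s s wgg s s gsw gsw — and concatenate.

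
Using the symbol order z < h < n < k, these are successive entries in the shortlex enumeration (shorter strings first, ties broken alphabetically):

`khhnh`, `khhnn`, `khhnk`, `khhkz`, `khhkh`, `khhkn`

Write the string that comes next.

khhkk

The successor of khhkn increments the rightmost position that isn't already k and resets every position after it to z.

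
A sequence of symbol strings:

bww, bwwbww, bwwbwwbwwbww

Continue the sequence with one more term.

Every step duplicates the string.
So the next term is two copies of bwwbwwbwwbww.

bwwbwwbwwbwwbwwbwwbwwbww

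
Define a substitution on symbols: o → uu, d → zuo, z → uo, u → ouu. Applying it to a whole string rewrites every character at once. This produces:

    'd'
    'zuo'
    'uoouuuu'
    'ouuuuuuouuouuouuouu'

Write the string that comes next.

uuouuouuouuouuouuouuuuouuouuuuouuouuuuouuouuuuouuouu

Replace each of the 19 characters of ouuuuuuouuouuouuouu in place — uu ouu ouu ouu ouu ouu ouu uu ouu ouu uu ouu ouu uu ouu ouu uu ouu ouu — and concatenate.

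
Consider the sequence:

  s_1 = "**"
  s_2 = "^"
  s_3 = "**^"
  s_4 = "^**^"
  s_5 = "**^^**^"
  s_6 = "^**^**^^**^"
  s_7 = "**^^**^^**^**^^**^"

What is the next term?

This is a Fibonacci-style word recurrence s(k) = s(k−2)·s(k−1): e.g. **·^ = **^.
The next term joins ^**^**^^**^ and **^^**^^**^**^^**^.

^**^**^^**^**^^**^^**^**^^**^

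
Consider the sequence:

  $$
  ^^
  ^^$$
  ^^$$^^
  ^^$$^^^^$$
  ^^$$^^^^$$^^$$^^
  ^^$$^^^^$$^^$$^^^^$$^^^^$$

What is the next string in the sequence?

^^$$^^^^$$^^$$^^^^$$^^^^$$^^$$^^^^$$^^$$^^

Each term (from the third on) is the previous term followed by the one before it: term 3 = ^^·$$ = ^^$$.
The next term joins ^^$$^^^^$$^^$$^^^^$$^^^^$$ and ^^$$^^^^$$^^$$^^.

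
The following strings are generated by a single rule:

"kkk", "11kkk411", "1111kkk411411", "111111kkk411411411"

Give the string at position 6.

Every step adds 11 to the front and 411 to the end of the previous string.
From 111111kkk411411411, 2 further steps: 111111kkk411411411 → 11111111kkk411411411411 → (answer).

1111111111kkk411411411411411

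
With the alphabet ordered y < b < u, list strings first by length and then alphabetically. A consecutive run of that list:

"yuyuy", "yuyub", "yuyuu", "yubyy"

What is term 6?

Advancing 2 positions from yubyy through yubyy → yubyb reaches term 6.

yubyu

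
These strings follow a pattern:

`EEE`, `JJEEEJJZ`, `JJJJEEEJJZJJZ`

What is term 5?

JJJJJJJJEEEJJZJJZJJZJJZ

Each term wraps the previous one in JJ on the left and JJZ on the right.
From JJJJEEEJJZJJZ, 2 further steps: JJJJEEEJJZJJZ → JJJJJJEEEJJZJJZJJZ → (answer).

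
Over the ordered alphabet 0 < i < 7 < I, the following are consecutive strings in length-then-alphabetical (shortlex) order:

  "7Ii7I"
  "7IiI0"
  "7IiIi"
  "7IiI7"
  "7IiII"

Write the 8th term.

7I707

Advancing 3 positions from 7IiII through 7IiII → 7I700 → 7I70i reaches term 8.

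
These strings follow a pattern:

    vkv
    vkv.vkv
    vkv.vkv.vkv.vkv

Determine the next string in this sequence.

vkv.vkv.vkv.vkv.vkv.vkv.vkv.vkv

s(k+1) = s(k)·.·s(k) — each term doubles the last with '.' between the halves.
One more doubling of vkv.vkv.vkv.vkv gives the answer.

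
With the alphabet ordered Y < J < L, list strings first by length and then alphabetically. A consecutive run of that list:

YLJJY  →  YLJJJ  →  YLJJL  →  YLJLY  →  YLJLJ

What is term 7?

Stepping forward 2 times from YLJLJ: YLJLJ → YLJLL, then the target.

YLLYY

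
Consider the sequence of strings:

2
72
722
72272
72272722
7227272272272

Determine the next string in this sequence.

From term 3 onward, concatenate the last term with the second-to-last: 72·2 = 722, 722·72 = 72272, …
Continuing: 7227272272272 · 72272722 gives term 7.

722727227227272272722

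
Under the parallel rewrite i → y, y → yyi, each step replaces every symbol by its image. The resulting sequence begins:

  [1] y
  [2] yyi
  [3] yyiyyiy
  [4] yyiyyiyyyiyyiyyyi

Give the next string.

Applying the rule to each of the 17 symbols of yyiyyiyyyiyyiyyyi gives the pieces yyi yyi y yyi yyi y yyi yyi yyi y yyi yyi y yyi yyi yyi y, which concatenate to the answer.

yyiyyiyyyiyyiyyyiyyiyyiyyyiyyiyyyiyyiyyiy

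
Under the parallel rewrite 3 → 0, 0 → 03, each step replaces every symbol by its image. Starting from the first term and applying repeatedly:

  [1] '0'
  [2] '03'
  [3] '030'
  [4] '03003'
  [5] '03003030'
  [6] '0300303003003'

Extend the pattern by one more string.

Replace each of the 13 characters of 0300303003003 in place — 03 0 03 03 0 03 0 03 03 0 03 03 0 — and concatenate.

030030300300303003030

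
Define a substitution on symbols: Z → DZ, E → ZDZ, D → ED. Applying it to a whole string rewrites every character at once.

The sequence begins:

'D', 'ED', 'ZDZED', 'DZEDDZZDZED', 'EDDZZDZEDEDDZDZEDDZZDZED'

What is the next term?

Rewriting the 24 symbols of EDDZZDZEDEDDZDZEDDZZDZED one by one yields ZDZ ED ED DZ DZ ED DZ ZDZ ED ZDZ ED ED DZ ED DZ ZDZ ED ED DZ DZ ED DZ ZDZ ED; concatenated:

ZDZEDEDDZDZEDDZZDZEDZDZEDEDDZEDDZZDZEDEDDZDZEDDZZDZED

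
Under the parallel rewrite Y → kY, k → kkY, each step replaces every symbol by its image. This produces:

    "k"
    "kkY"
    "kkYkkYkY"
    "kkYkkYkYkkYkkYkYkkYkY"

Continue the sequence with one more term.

Rewriting the 21 symbols of kkYkkYkYkkYkkYkYkkYkY one by one yields kkY kkY kY kkY kkY kY kkY kY kkY kkY kY kkY kkY kY kkY kY kkY kkY kY kkY kY; concatenated:

kkYkkYkYkkYkkYkYkkYkYkkYkkYkYkkYkkYkYkkYkYkkYkkYkYkkYkY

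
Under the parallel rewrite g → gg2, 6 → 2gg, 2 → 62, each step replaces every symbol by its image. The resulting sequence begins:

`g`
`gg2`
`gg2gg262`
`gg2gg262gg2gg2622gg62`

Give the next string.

Applying the rule to each of the 21 symbols of gg2gg262gg2gg2622gg62 gives the pieces gg2 gg2 62 gg2 gg2 62 2gg 62 gg2 gg2 62 gg2 gg2 62 2gg 62 62 gg2 gg2 2gg 62, which concatenate to the answer.

gg2gg262gg2gg2622gg62gg2gg262gg2gg2622gg6262gg2gg22gg62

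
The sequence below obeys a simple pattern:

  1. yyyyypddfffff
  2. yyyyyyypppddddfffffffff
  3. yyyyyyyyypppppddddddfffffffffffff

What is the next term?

yyyyyyyyyyypppppppddddddddfffffffffffffffff

Term n consists of 2n+3 y's, followed by 2n-1 p's, followed by 2n d's, followed by 4n+1 f's (n = 1, 2, …).
For the next term, n = 4, so the run lengths are 11, 7, 8, 17.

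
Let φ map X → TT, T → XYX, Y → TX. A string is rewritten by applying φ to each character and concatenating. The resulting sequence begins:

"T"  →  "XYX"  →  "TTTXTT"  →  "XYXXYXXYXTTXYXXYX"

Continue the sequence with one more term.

Applying the rule to each of the 17 symbols of XYXXYXXYXTTXYXXYX gives the pieces TT TX TT TT TX TT TT TX TT XYX XYX TT TX TT TT TX TT, which concatenate to the answer.

TTTXTTTTTXTTTTTXTTXYXXYXTTTXTTTTTXTT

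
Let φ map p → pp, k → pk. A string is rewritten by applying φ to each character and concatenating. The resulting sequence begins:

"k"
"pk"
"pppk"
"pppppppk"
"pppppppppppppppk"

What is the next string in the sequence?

Replace each of the 16 characters of pppppppppppppppk in place — pp pp pp pp pp pp pp pp pp pp pp pp pp pp pp pk — and concatenate.

pppppppppppppppppppppppppppppppk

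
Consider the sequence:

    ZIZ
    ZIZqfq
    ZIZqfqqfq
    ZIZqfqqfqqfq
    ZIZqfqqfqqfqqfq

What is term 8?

Every step adds qfq to the end: s(k+1) = s(k)·qfq.
From ZIZqfqqfqqfqqfq, 3 further steps: ZIZqfqqfqqfqqfq → ZIZqfqqfqqfqqfqqfq → ZIZqfqqfqqfqqfqqfqqfq → (answer).

ZIZqfqqfqqfqqfqqfqqfqqfq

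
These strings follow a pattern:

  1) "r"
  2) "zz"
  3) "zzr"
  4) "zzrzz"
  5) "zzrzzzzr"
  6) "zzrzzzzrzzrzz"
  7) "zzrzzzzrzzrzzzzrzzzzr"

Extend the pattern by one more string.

zzrzzzzrzzrzzzzrzzzzrzzrzzzzrzzrzz

From term 3 onward, concatenate the last term with the second-to-last: zz·r = zzr, zzr·zz = zzrzz, …
Continuing: zzrzzzzrzzrzzzzrzzzzr · zzrzzzzrzzrzz gives term 8.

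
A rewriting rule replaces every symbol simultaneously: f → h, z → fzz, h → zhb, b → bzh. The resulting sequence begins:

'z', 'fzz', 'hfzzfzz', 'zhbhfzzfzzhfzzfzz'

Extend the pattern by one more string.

Applying the rule to each of the 17 symbols of zhbhfzzfzzhfzzfzz gives the pieces fzz zhb bzh zhb h fzz fzz h fzz fzz zhb h fzz fzz h fzz fzz, which concatenate to the answer.

fzzzhbbzhzhbhfzzfzzhfzzfzzzhbhfzzfzzhfzzfzz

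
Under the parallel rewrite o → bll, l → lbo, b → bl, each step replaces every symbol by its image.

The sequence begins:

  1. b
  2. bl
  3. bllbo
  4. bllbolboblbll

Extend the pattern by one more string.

Rewriting the 13 symbols of bllbolboblbll one by one yields bl lbo lbo bl bll lbo bl bll bl lbo bl lbo lbo; concatenated:

bllbolboblblllboblbllbllbobllbolbo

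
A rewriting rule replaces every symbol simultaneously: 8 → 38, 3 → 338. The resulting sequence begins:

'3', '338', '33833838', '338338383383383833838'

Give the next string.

3383383833833838338383383383833833838338383383383833838

φ(338338383383383833838) expands symbol-by-symbol to 338 338 38 338 338 38 338 38 338 338 38 338 338 38 338 38 338 338 38 338 38; joining the 21 pieces gives the next term.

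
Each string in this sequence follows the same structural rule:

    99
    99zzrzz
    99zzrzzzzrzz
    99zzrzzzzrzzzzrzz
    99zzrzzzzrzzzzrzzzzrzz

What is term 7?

99zzrzzzzrzzzzrzzzzrzzzzrzzzzrzz

Every step adds zzrzz to the end: s(k+1) = s(k)·zzrzz.
From 99zzrzzzzrzzzzrzzzzrzz, 2 further steps: 99zzrzzzzrzzzzrzzzzrzz → 99zzrzzzzrzzzzrzzzzrzzzzrzz → (answer).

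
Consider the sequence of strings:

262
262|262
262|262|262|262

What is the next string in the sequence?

Each string is two copies of the previous one joined by '|'.
Doubling 262|262|262|262 with '|' between the halves:

262|262|262|262|262|262|262|262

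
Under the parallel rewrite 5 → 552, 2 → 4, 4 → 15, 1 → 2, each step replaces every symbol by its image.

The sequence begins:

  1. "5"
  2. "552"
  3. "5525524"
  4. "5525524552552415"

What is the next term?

552552455255241555255245525524152552

φ(5525524552552415) expands symbol-by-symbol to 552 552 4 552 552 4 15 552 552 4 552 552 4 15 2 552; joining the 16 pieces gives the next term.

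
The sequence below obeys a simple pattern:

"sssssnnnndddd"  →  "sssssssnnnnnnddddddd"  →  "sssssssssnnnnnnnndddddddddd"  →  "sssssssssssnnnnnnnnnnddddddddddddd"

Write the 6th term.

sssssssssssssssnnnnnnnnnnnnnnddddddddddddddddddd

Reading off run lengths: s runs 5, 7, 9, 11; n runs 4, 6, 8, 10; d runs 4, 7, 10, 13 — each is linear in n, where the shown terms are n = 2, 3, 4, 5.
Setting n = 7 gives 15, 14, 19 characters in each block.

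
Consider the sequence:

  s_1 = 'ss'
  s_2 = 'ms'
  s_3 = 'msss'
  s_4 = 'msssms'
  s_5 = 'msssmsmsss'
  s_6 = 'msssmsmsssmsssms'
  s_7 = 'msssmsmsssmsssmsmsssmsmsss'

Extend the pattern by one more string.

msssmsmsssmsssmsmsssmsmsssmsssmsmsssmsssms

Each term (from the third on) is the previous term followed by the one before it: term 3 = ms·ss = msss.
So term 8 is msssmsmsssmsssmsmsssmsmsss·msssmsmsssmsssms.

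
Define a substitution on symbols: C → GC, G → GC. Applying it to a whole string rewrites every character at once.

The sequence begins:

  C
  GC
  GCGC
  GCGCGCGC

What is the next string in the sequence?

Rewriting each symbol of GCGCGCGC: G→GC, C→GC, G→GC, C→GC, G→GC, C→GC, G→GC, C→GC, which concatenates to GC GC GC GC GC GC GC GC.

GCGCGCGCGCGCGCGC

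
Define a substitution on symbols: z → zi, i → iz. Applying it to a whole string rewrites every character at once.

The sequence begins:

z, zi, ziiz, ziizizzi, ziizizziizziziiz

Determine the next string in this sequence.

Rewriting the 16 symbols of ziizizziizziziiz one by one yields zi iz iz zi iz zi zi iz iz zi zi iz zi iz iz zi; concatenated:

ziizizziizziziizizziziizziizizzi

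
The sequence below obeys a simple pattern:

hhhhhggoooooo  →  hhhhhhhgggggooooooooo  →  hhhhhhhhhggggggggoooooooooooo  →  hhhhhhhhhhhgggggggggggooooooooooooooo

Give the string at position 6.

Each string has the form h^{2n+3} g^{3n-1} o^{3n+3} (n = 1, 2, …).
For term 6, n = 6, so the run lengths are 15, 17, 21.

hhhhhhhhhhhhhhhgggggggggggggggggooooooooooooooooooooo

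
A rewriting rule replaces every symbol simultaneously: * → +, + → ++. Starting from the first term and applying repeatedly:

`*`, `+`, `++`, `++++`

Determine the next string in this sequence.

++++++++

Apply φ to ++++ symbol by symbol: +→++, +→++, +→++, +→++; joined: ++ ++ ++ ++.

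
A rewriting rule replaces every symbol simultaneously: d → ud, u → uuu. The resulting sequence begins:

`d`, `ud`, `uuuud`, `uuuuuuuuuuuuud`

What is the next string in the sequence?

Applying the rule to each of the 14 symbols of uuuuuuuuuuuuud gives the pieces uuu uuu uuu uuu uuu uuu uuu uuu uuu uuu uuu uuu uuu ud, which concatenate to the answer.

uuuuuuuuuuuuuuuuuuuuuuuuuuuuuuuuuuuuuuuud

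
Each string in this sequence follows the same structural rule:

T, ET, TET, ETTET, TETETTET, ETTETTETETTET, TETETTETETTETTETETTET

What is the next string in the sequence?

From term 3 onward, concatenate the second-to-last term with the last: T·ET = TET, ET·TET = ETTET, …
The next term joins ETTETTETETTET and TETETTETETTETTETETTET.

ETTETTETETTETTETETTETETTETTETETTET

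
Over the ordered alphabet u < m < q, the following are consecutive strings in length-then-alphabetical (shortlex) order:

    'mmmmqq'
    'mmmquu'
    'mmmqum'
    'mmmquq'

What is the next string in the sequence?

The successor of mmmquq increments the rightmost position that isn't already q and resets every position after it to u.

mmmqmu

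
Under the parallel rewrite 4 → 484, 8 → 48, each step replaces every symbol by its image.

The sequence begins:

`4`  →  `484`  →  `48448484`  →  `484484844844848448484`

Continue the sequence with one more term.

Applying the rule to each of the 21 symbols of 484484844844848448484 gives the pieces 484 48 484 484 48 484 48 484 484 48 484 484 48 484 48 484 484 48 484 48 484, which concatenate to the answer.

4844848448448484484844844848448448484484844844848448484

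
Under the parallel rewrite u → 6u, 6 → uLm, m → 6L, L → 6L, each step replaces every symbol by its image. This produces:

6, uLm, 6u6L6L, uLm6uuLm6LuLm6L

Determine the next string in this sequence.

Rewriting the 15 symbols of uLm6uuLm6LuLm6L one by one yields 6u 6L 6L uLm 6u 6u 6L 6L uLm 6L 6u 6L 6L uLm 6L; concatenated:

6u6L6LuLm6u6u6L6LuLm6L6u6L6LuLm6L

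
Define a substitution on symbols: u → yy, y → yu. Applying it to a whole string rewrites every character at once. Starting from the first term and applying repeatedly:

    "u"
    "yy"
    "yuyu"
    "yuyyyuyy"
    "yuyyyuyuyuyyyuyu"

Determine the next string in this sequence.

yuyyyuyuyuyyyuyyyuyyyuyuyuyyyuyy

Applying the rule to each of the 16 symbols of yuyyyuyuyuyyyuyu gives the pieces yu yy yu yu yu yy yu yy yu yy yu yu yu yy yu yy, which concatenate to the answer.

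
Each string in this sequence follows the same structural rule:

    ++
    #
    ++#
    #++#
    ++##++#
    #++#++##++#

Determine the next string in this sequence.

Each term (from the third on) is the two preceding terms concatenated in order: term 3 = ++·# = ++#.
Continuing: ++##++# · #++#++##++# gives term 7.

++##++##++#++##++#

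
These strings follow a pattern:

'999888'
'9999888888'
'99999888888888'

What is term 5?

The n-th term is n+2 9's then 3n 8's (n = 1, 2, …).
At n = 5 the blocks have lengths 7, 15.

9999999888888888888888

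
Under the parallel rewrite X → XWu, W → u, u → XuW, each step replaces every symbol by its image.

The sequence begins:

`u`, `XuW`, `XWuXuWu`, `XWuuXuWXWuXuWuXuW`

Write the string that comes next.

XWuuXuWXuWXWuXuWuXWuuXuWXWuXuWuXuWXWuXuWu

φ(XWuuXuWXWuXuWuXuW) expands symbol-by-symbol to XWu u XuW XuW XWu XuW u XWu u XuW XWu XuW u XuW XWu XuW u; joining the 17 pieces gives the next term.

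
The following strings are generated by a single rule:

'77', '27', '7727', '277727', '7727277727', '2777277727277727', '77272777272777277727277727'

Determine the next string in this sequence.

277727772727772777272777272777277727277727

From term 3 onward, concatenate the second-to-last term with the last: 77·27 = 7727, 27·7727 = 277727, …
The next term joins 2777277727277727 and 77272777272777277727277727.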